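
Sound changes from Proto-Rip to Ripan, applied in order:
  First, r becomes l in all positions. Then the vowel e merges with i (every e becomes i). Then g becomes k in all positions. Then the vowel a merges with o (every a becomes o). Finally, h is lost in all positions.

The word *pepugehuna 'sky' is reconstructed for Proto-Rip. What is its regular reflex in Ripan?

Ripan: *pepugehuna
  pepugehuna (rule 1 does not apply)
  pepugehuna → pipugihuna   [vowel merger]
  pipugihuna → pipukihuna   [unconditioned shift]
  pipukihuna → pipukihuno   [vowel merger]
  pipukihuno → pipukiuno   [h-loss]
  giving Ripan pipukiuno.

pipukiuno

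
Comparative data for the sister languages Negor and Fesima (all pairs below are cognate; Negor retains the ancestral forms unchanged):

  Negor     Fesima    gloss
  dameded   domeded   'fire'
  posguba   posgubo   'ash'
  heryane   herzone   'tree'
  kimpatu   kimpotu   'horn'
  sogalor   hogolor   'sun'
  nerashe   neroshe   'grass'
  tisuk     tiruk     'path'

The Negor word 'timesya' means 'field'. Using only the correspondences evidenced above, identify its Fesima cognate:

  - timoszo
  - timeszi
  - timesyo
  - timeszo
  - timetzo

heryane ~ herzone — Negor y corresponds to Fesima z after a consonant, before a back vowel.
posguba ~ posgubo — Negor a corresponds to Fesima o word-finally.
Applying these to Negor 'timesya':
  timesya → timesza   (y→z after a consonant, before a back vowel)
  timesza → timeszo   (a→o word-finally)
So the Fesima cognate is 'timeszo'.

timeszo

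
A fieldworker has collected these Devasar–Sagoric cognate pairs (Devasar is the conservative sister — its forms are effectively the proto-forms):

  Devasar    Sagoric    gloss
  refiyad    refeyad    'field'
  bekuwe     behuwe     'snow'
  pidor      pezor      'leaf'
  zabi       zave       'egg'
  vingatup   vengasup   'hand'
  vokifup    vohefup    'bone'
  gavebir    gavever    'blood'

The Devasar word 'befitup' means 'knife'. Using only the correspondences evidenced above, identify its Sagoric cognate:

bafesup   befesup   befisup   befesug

refiyad ~ refeyad, pidor ~ pezor — Devasar i corresponds to Sagoric e after a consonant, before a consonant other than r, m, n, p, b, f, v.
vingatup ~ vengasup — Devasar t corresponds to Sagoric s between vowels (before a back vowel).
Applying these to Devasar 'befitup':
  befitup → befetup   (i→e after a consonant, before a consonant other than r, m, n, p, b, f, v)
  befetup → befesup   (t→s between vowels (before a back vowel))
So the Sagoric cognate is 'befesup'.

befesup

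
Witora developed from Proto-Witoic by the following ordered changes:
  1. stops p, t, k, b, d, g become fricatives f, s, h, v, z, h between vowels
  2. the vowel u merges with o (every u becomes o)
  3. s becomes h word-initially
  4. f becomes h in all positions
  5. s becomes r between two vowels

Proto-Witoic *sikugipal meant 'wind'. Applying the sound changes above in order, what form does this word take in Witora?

Witora: *sikugipal
  sikugipal → sihuhifal   [intervocalic lenition]
  sihuhifal → sihohifal   [vowel merger]
  sihohifal → hihohifal   [debuccalisation]
  hihohifal → hihohihal   [unconditioned shift]
  hihohihal (rule 5 does not apply)
  giving Witora hihohihal.

hihohihal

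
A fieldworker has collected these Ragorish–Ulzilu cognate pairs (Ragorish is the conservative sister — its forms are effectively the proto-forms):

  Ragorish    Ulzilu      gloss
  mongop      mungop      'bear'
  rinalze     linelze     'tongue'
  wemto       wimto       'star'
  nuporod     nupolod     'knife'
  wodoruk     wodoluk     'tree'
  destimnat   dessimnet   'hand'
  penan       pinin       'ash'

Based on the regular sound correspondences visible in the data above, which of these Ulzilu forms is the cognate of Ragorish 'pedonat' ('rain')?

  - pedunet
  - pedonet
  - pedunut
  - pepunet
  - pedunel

pedunet

mongop ~ mungop — Ragorish o corresponds to Ulzilu u after a consonant, before a nasal.
rinalze ~ linelze, destimnat ~ dessimnet — Ragorish a corresponds to Ulzilu e after a consonant, before a consonant other than r, m, n, p, b, f, v.
Applying these to Ragorish 'pedonat':
  pedonat → pedunat   (o→u after a consonant, before a nasal)
  pedunat → pedunet   (a→e after a consonant, before a consonant other than r, m, n, p, b, f, v)
So the Ulzilu cognate is 'pedunet'.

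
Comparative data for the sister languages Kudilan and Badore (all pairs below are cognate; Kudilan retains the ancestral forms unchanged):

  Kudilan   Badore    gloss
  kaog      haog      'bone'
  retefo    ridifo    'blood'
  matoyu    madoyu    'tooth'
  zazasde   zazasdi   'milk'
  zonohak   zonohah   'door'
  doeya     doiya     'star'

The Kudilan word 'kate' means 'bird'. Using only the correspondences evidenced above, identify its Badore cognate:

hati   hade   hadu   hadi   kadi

kaog ~ haog — Kudilan k corresponds to Badore h word-initially before a back vowel.
retefo ~ ridifo — Kudilan t corresponds to Badore d between vowels (before a front vowel).
zazasde ~ zazasdi — Kudilan e corresponds to Badore i word-finally.
Applying these to Kudilan 'kate':
  kate → hate   (k→h word-initially before a back vowel)
  hate → hade   (t→d between vowels (before a front vowel))
  hade → hadi   (e→i word-finally)
So the Badore cognate is 'hadi'.

hadi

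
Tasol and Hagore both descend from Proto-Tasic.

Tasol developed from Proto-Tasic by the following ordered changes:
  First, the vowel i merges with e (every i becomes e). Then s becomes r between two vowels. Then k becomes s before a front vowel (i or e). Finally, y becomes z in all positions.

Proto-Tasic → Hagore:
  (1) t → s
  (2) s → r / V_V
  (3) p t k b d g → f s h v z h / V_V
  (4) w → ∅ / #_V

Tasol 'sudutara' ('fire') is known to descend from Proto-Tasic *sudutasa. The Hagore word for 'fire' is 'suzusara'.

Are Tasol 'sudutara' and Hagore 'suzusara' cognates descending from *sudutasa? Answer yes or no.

no

Derive the expected Hagore reflex of *sudutasa:
Hagore: *sudutasa > sudusasa > sudurara > suzurara  (by unconditioned shift, rhotacism, intervocalic lenition)
The regular Hagore reflex would be 'suzurara', but the attested form is 'suzusara'. The correspondence is irregular, so they are not cognates (the Hagore form has a different source).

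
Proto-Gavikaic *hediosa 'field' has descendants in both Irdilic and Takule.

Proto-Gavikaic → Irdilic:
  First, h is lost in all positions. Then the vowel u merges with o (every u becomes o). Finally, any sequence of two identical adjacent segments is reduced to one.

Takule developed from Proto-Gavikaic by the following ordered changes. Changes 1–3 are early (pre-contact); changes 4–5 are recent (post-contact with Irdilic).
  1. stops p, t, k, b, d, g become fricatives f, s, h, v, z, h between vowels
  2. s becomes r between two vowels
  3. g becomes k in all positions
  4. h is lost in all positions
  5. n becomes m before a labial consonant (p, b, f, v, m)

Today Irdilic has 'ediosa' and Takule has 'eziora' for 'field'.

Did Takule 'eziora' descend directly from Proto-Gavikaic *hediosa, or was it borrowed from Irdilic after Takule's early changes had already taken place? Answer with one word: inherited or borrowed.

inherited

If inherited, *hediosa would pass through all of Takule's changes:
Takule: *hediosa
  hediosa → heziosa   [intervocalic lenition]
  heziosa → heziora   [rhotacism]
  heziora (rule 3 does not apply)
  heziora → eziora   [h-loss]
  eziora (rule 5 does not apply)
  giving Takule eziora.
If borrowed from Irdilic 'ediosa' after the early changes, it would undergo only the recent ones:
  rule 4 (h-loss): no change (ediosa)
  rule 5 (nasal place assimilation): no change (ediosa)
  ⇒ as a loan: ediosa
Takule 'eziora' matches the inherited outcome exactly, so it is an inherited cognate, not a loan.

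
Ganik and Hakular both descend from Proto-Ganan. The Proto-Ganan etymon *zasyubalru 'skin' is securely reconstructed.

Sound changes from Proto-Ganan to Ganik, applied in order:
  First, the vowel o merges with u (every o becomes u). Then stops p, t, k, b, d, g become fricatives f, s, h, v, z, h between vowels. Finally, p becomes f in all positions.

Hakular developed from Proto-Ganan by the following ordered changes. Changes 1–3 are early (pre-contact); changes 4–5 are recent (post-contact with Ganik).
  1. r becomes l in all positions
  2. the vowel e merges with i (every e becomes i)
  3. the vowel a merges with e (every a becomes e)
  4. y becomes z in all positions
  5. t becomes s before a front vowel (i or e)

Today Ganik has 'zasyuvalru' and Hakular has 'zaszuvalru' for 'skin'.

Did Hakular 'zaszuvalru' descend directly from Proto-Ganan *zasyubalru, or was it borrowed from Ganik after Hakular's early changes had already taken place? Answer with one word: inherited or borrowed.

If inherited, *zasyubalru would pass through all of Hakular's changes:
Hakular: start from *zasyubalru.
  rule 1 (unconditioned shift): zasyubalru → zasyuballu
  rule 2: no change — zasyuballu
  rule 3 (vowel merger): zasyuballu → zesyubellu
  rule 4 (unconditioned shift): zesyubellu → zeszubellu
  rule 5: no change — zeszubellu
  ⇒ Hakular zeszubellu
If borrowed from Ganik 'zasyuvalru' after the early changes, it would undergo only the recent ones:
  rule 4 (unconditioned shift): zasyuvalru → zaszuvalru
  rule 5 (palatalisation): no change (zaszuvalru)
  ⇒ as a loan: zaszuvalru
Hakular 'zaszuvalru' matches the loan outcome 'zaszuvalru', not the inherited 'zeszubellu' — it skipped the early Hakular changes, so it was borrowed from Ganik.

borrowed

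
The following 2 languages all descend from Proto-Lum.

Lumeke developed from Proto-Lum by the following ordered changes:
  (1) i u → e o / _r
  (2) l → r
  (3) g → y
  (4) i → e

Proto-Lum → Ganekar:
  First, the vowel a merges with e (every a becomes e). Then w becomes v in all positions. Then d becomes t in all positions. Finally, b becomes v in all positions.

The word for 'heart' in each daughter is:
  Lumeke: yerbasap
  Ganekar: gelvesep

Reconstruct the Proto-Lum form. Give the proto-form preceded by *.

*gelbasap

Position 5: Lumeke has a, Ganekar has e. Lumeke preserves a here (none of its changes turn any other segment into a), so the proto-segment is *a.
Position 1: Lumeke has y, Ganekar has g. Ganekar preserves g here (none of its changes turn any other segment into g), so the proto-segment is *g.
Position 7: Lumeke has a, Ganekar has e. Lumeke preserves a here (none of its changes turn any other segment into a), so the proto-segment is *a.
Continuing position by position gives *gelbasap; check it forward:
Lumeke: *gelbasap > gerbasap > yerbasap  (by unconditioned shift, unconditioned shift)
Ganekar: start from *gelbasap.
  rule 1 (vowel merger): gelbasap → gelbesep
  rule 2: no change — gelbesep
  rule 3: no change — gelbesep
  rule 4 (unconditioned shift): gelbesep → gelvesep
  ⇒ Ganekar gelvesep
No other proto-form is consistent with every reflex, so the reconstruction is *gelbasap.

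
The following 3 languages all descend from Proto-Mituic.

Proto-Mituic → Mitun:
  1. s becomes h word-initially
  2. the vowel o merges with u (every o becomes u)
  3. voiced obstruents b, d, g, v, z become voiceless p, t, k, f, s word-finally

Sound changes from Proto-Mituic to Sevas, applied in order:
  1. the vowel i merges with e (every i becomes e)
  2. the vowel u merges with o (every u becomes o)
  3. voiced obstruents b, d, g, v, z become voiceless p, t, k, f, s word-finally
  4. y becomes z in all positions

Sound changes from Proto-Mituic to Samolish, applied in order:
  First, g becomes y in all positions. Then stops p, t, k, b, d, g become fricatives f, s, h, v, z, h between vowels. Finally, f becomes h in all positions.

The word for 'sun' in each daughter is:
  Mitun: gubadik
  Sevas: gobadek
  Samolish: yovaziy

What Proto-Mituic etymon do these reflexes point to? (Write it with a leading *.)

Position 3: Mitun has b, Sevas has b, Samolish has v. Mitun preserves b here (none of its changes turn any other segment into b), so the proto-segment is *b.
Position 6: Mitun has i, Sevas has e, Samolish has i. Mitun preserves i here (none of its changes turn any other segment into i), so the proto-segment is *i.
Position 5: Mitun has d, Sevas has d, Samolish has z. Mitun preserves d here (none of its changes turn any other segment into d), so the proto-segment is *d.
This points to *gobadig. Verify forward in each daughter:
Mitun: start from *gobadig.
  rule 1: no change — gobadig
  rule 2 (vowel merger): gobadig → gubadig
  rule 3 (final devoicing): gubadig → gubadik
  ⇒ Mitun gubadik
Sevas: *gobadig
  gobadig → gobadeg   [vowel merger]
  gobadeg (rule 2 does not apply)
  gobadeg → gobadek   [final devoicing]
  gobadek (rule 4 does not apply)
  giving Sevas gobadek.
Samolish: *gobadig > yobadiy > yovaziy  (by unconditioned shift, intervocalic lenition)
No other proto-form is consistent with every reflex, so the reconstruction is *gobadig.

*gobadig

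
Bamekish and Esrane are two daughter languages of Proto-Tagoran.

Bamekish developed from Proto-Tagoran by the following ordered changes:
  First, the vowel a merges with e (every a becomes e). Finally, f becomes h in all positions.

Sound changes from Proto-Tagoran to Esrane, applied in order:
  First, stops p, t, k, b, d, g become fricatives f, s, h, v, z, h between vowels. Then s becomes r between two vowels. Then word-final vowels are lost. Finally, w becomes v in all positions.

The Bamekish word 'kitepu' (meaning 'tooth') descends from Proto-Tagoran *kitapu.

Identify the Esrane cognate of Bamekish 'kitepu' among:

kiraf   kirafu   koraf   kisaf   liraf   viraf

kiraf

Esrane: *kitapu
  kitapu → kisafu   [intervocalic lenition]
  kisafu → kirafu   [rhotacism]
  kirafu → kiraf   [apocope]
  kiraf (rule 4 does not apply)
  giving Esrane kiraf.
The other candidates each miss or misapply at least one Esrane change.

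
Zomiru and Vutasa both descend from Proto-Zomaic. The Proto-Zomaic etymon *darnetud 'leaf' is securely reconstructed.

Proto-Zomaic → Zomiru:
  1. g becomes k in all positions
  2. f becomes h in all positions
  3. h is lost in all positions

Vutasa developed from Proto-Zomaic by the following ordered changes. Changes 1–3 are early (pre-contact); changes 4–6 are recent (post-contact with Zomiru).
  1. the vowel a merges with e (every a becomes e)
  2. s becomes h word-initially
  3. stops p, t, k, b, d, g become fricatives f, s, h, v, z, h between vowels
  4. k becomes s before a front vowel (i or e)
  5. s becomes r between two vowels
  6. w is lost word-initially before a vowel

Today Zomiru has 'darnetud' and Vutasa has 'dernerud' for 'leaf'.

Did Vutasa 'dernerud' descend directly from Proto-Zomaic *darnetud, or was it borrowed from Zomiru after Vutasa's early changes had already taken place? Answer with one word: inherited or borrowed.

If inherited, *darnetud would pass through all of Vutasa's changes:
Vutasa: start from *darnetud.
  rule 1 (vowel merger): darnetud → dernetud
  rule 2: no change — dernetud
  rule 3 (intervocalic lenition): dernetud → dernesud
  rule 4: no change — dernesud
  rule 5 (rhotacism): dernesud → dernerud
  rule 6: no change — dernerud
  ⇒ Vutasa dernerud
If borrowed from Zomiru 'darnetud' after the early changes, it would undergo only the recent ones:
  rule 4 (palatalisation): no change (darnetud)
  rule 5 (rhotacism): no change (darnetud)
  rule 6 (glide loss): no change (darnetud)
  ⇒ as a loan: darnetud
Vutasa 'dernerud' matches the inherited outcome exactly, so it is an inherited cognate, not a loan.

inherited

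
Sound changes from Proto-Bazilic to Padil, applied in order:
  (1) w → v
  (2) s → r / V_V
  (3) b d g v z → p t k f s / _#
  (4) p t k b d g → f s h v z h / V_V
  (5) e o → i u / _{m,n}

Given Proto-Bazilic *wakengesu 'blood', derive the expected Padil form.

vahingeru

Padil: *wakengesu
  wakengesu → vakengesu   [unconditioned shift]
  vakengesu → vakengeru   [rhotacism]
  vakengeru (rule 3 does not apply)
  vakengeru → vahengeru   [intervocalic lenition]
  vahengeru → vahingeru   [pre-nasal raising]
  giving Padil vahingeru.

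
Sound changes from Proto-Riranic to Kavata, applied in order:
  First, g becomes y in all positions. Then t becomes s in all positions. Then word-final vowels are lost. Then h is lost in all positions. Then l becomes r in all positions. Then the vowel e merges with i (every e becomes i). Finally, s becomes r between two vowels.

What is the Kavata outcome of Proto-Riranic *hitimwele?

Kavata: *hitimwele > hisimwele > hisimwel > isimwel > isimwer > isimwir > irimwir  (by unconditioned shift, apocope, h-loss, unconditioned shift, vowel merger, rhotacism)

irimwir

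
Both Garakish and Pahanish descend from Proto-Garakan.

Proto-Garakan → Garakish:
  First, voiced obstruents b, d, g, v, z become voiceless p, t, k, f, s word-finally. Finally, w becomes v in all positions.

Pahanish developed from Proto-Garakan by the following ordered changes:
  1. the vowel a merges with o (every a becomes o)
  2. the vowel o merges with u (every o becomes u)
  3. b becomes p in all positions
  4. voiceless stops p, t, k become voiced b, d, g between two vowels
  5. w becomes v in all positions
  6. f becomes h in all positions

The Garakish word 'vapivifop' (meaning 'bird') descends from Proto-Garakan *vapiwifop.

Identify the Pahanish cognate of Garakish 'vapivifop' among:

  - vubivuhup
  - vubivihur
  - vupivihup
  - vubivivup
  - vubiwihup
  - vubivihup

vubivihup

Pahanish: start from *vapiwifop.
  rule 1 (vowel merger): vapiwifop → vopiwifop
  rule 2 (vowel merger): vopiwifop → vupiwifup
  rule 3: no change — vupiwifup
  rule 4 (intervocalic voicing): vupiwifup → vubiwifup
  rule 5 (unconditioned shift): vubiwifup → vubivifup
  rule 6 (unconditioned shift): vubivifup → vubivihup
  ⇒ Pahanish vubivihup
The other candidates each miss or misapply at least one Pahanish change.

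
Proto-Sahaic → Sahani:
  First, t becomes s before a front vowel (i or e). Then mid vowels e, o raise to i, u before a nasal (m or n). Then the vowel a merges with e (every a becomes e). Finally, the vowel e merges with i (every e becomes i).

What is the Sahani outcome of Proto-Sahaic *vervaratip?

Sahani: *vervaratip
  vervaratip → vervarasip   [palatalisation]
  vervarasip (rule 2 does not apply)
  vervarasip → ververesip   [vowel merger]
  ververesip → virvirisip   [vowel merger]
  giving Sahani virvirisip.

virvirisip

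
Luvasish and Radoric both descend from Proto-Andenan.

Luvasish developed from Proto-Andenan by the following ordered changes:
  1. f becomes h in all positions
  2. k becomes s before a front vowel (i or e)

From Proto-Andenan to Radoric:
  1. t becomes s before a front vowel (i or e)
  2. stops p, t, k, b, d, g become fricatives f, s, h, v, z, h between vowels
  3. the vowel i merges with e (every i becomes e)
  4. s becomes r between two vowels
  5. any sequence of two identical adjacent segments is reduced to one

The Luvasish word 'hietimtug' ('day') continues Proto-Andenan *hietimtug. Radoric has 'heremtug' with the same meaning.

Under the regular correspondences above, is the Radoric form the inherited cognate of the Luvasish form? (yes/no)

Derive the expected Radoric reflex of *hietimtug:
Radoric: *hietimtug > hiesimtug > heesemtug > heeremtug > heremtug  (by palatalisation, vowel merger, rhotacism, degemination)
Radoric 'heremtug' matches the regular reflex exactly, so the pair is cognate.

yes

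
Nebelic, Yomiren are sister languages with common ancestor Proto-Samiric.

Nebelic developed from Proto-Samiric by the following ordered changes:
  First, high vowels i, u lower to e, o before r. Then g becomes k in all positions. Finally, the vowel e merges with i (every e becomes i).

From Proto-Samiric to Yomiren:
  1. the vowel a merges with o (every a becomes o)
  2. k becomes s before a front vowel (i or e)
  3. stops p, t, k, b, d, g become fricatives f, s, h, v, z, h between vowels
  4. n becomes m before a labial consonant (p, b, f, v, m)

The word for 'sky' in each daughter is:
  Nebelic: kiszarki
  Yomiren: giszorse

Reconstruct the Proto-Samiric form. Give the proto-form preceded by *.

*giszarke

Position 8: Nebelic has i, Yomiren has e. Yomiren preserves e here (none of its changes turn any other segment into e), so the proto-segment is *e.
Position 7: Nebelic has k, Yomiren has s. Taking the neighbouring segments as reconstructed: Nebelic k could go back to *k or *g; Yomiren s could go back to *k or *s — the one source consistent with every daughter is *k.
This points to *giszarke. Verify forward in each daughter:
Nebelic: *giszarke > kiszarke > kiszarki  (by unconditioned shift, vowel merger)
Yomiren: start from *giszarke.
  rule 1 (vowel merger): giszarke → giszorke
  rule 2 (palatalisation): giszorke → giszorse
  rule 3: no change — giszorse
  rule 4: no change — giszorse
  ⇒ Yomiren giszorse
Only *giszarke yields all of Nebelic kiszarki, Yomiren giszorse.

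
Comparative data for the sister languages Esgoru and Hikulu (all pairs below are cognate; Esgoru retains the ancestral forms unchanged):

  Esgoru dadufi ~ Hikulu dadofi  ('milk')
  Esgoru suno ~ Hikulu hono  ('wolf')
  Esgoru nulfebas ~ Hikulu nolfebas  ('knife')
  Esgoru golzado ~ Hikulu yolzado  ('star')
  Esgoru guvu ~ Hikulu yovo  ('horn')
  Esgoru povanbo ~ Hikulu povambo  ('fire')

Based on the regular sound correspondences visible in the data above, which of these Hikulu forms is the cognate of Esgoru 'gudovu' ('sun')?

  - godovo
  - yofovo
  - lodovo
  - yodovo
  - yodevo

guvu ~ yovo — Esgoru g corresponds to Hikulu y word-initially before a back vowel.
nulfebas ~ nolfebas — Esgoru u corresponds to Hikulu o after a consonant, before a consonant other than r, m, n, p, b, f, v.
guvu ~ yovo — Esgoru u corresponds to Hikulu o word-finally.
Applying these to Esgoru 'gudovu':
  gudovu → yudovu   (g→y word-initially before a back vowel)
  yudovu → yodovu   (u→o after a consonant, before a consonant other than r, m, n, p, b, f, v)
  yodovu → yodovo   (u→o word-finally)
So the Hikulu cognate is 'yodovo'.

yodovo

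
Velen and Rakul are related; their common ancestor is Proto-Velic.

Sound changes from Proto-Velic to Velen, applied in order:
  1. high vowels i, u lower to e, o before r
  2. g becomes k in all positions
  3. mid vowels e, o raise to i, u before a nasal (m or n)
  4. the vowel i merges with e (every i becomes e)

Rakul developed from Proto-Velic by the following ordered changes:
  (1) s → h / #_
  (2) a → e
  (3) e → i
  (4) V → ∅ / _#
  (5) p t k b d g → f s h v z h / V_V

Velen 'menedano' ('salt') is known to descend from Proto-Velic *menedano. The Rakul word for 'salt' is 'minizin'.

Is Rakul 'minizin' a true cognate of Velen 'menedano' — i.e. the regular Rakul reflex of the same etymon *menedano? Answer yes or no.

yes

Derive the expected Rakul reflex of *menedano:
Rakul: *menedano > menedeno > minidino > minidin > minizin  (by vowel merger, vowel merger, apocope, intervocalic lenition)
Rakul 'minizin' matches the regular reflex exactly, so the pair is cognate.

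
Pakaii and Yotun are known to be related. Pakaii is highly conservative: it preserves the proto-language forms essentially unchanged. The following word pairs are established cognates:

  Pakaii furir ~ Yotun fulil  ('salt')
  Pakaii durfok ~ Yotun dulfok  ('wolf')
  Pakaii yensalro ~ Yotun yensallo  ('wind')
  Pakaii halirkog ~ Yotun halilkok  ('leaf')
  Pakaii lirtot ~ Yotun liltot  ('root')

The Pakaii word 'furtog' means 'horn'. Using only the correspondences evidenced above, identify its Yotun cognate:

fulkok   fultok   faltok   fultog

fultok

halirkog ~ halilkok, lirtot ~ liltot — Pakaii r corresponds to Yotun l after a vowel, before a consonant other than r, m, n, p, b, f, v.
halirkog ~ halilkok — Pakaii g corresponds to Yotun k word-finally.
Applying these to Pakaii 'furtog':
  furtog → fultog   (r→l after a vowel, before a consonant other than r, m, n, p, b, f, v)
  fultog → fultok   (g→k word-finally)
So the Yotun cognate is 'fultok'.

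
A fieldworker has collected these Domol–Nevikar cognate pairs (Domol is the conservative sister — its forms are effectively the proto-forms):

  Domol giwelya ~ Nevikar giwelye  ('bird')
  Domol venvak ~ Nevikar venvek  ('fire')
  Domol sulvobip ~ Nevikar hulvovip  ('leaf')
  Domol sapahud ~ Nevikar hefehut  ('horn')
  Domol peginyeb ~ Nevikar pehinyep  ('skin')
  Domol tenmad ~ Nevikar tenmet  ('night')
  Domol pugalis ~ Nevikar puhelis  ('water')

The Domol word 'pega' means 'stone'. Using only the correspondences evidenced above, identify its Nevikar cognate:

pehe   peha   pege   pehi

pugalis ~ puhelis — Domol g corresponds to Nevikar h between vowels (before a back vowel).
giwelya ~ giwelye — Domol a corresponds to Nevikar e word-finally.
Applying these to Domol 'pega':
  pega → peha   (g→h between vowels (before a back vowel))
  peha → pehe   (a→e word-finally)
So the Nevikar cognate is 'pehe'.

pehe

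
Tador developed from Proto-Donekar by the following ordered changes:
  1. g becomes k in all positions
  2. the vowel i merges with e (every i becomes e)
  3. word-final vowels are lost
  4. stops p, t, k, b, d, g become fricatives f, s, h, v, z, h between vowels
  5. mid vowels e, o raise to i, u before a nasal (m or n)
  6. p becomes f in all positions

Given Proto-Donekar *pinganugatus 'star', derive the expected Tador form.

finkanuhasus

Tador: start from *pinganugatus.
  rule 1 (unconditioned shift): pinganugatus → pinkanukatus
  rule 2 (vowel merger): pinkanukatus → penkanukatus
  rule 3: no change — penkanukatus
  rule 4 (intervocalic lenition): penkanukatus → penkanuhasus
  rule 5 (pre-nasal raising): penkanuhasus → pinkanuhasus
  rule 6 (unconditioned shift): pinkanuhasus → finkanuhasus
  ⇒ Tador finkanuhasus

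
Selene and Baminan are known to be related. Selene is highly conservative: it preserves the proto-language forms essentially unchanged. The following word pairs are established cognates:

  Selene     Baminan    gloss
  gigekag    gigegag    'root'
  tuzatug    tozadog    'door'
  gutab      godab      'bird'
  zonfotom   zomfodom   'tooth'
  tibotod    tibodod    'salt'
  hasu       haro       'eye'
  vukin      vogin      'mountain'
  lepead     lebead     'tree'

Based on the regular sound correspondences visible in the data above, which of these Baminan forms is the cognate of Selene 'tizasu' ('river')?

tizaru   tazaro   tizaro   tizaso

tizaro

hasu ~ haro — Selene s corresponds to Baminan r between vowels (before a back vowel).
hasu ~ haro — Selene u corresponds to Baminan o word-finally.
Applying these to Selene 'tizasu':
  tizasu → tizaru   (s→r between vowels (before a back vowel))
  tizaru → tizaro   (u→o word-finally)
So the Baminan cognate is 'tizaro'.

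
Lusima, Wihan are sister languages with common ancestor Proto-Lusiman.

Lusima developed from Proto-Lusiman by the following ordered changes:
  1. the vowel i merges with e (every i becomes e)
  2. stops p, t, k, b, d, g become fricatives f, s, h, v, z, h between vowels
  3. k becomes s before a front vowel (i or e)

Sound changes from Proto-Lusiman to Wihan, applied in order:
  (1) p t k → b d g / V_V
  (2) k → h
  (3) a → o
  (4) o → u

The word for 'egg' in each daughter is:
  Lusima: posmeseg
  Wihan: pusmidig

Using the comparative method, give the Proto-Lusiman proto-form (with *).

Position 7: Lusima has e, Wihan has i. Wihan preserves i here (none of its changes turn any other segment into i), so the proto-segment is *i.
Position 6: Lusima has s, Wihan has d. Taking the neighbouring segments as reconstructed: Lusima s could go back to *t or *s; Wihan d could go back to *t or *d — the one source consistent with every daughter is *t.
Position 5: Lusima has e, Wihan has i. Wihan preserves i here (none of its changes turn any other segment into i), so the proto-segment is *i.
Continuing position by position gives *posmitig; check it forward:
Lusima: *posmitig
  posmitig → posmeteg   [vowel merger]
  posmeteg → posmeseg   [intervocalic lenition]
  posmeseg (rule 3 does not apply)
  giving Lusima posmeseg.
Wihan: *posmitig
  posmitig → posmidig   [intervocalic voicing]
  posmidig (rule 2 does not apply)
  posmidig (rule 3 does not apply)
  posmidig → pusmidig   [vowel merger]
  giving Wihan pusmidig.
Only *posmitig yields all of Lusima posmeseg, Wihan pusmidig.

*posmitig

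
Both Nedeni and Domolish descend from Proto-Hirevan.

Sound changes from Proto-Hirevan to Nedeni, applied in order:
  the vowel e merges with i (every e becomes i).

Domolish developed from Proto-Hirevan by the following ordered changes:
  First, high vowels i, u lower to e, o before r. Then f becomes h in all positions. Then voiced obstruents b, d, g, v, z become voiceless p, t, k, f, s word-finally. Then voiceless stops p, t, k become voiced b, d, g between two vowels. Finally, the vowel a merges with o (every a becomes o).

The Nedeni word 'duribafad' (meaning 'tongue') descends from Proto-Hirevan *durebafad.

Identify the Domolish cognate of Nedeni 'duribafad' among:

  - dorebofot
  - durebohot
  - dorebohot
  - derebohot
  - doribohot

dorebohot

Domolish: *durebafad
  durebafad → dorebafad   [pre-rhotic lowering]
  dorebafad → dorebahad   [unconditioned shift]
  dorebahad → dorebahat   [final devoicing]
  dorebahat (rule 4 does not apply)
  dorebahat → dorebohot   [vowel merger]
  giving Domolish dorebohot.
Only 'dorebohot' matches the regular Domolish development of *durebafad.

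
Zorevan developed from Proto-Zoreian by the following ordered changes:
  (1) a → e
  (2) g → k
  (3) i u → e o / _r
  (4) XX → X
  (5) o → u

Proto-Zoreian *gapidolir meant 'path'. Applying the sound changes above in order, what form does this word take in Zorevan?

kepiduler

Zorevan: *gapidolir
  gapidolir → gepidolir   [vowel merger]
  gepidolir → kepidolir   [unconditioned shift]
  kepidolir → kepidoler   [pre-rhotic lowering]
  kepidoler (rule 4 does not apply)
  kepidoler → kepiduler   [vowel merger]
  giving Zorevan kepiduler.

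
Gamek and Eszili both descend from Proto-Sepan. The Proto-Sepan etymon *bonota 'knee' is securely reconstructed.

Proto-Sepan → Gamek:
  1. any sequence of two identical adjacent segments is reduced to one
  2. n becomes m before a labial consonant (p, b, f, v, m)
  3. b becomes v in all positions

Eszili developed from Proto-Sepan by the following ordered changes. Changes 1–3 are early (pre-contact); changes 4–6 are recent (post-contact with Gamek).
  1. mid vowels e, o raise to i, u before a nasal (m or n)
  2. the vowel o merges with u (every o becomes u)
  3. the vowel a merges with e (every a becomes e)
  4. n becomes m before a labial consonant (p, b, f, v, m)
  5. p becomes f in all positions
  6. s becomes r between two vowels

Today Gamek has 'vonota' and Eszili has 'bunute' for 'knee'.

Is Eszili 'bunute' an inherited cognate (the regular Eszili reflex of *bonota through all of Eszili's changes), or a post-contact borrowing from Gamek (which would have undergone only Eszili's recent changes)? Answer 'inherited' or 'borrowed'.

inherited

If inherited, *bonota would pass through all of Eszili's changes:
Eszili: *bonota > bunota > bunuta > bunute  (by pre-nasal raising, vowel merger, vowel merger)
If borrowed from Gamek 'vonota' after the early changes, it would undergo only the recent ones:
  rule 4 (nasal place assimilation): no change (vonota)
  rule 5 (unconditioned shift): no change (vonota)
  rule 6 (rhotacism): no change (vonota)
  ⇒ as a loan: vonota
Eszili 'bunute' matches the inherited outcome exactly, so it is an inherited cognate, not a loan.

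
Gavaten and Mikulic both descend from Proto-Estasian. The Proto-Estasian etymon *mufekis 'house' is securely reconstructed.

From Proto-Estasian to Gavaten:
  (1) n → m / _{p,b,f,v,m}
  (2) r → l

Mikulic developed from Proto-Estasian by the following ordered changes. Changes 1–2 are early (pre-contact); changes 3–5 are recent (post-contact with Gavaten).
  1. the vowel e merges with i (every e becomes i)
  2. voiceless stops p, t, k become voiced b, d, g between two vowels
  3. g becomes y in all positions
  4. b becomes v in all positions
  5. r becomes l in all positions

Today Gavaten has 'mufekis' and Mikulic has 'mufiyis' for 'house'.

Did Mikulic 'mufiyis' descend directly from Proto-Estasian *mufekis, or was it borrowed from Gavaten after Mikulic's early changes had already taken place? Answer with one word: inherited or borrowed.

inherited

If inherited, *mufekis would pass through all of Mikulic's changes:
Mikulic: start from *mufekis.
  rule 1 (vowel merger): mufekis → mufikis
  rule 2 (intervocalic voicing): mufikis → mufigis
  rule 3 (unconditioned shift): mufigis → mufiyis
  rule 4: no change — mufiyis
  rule 5: no change — mufiyis
  ⇒ Mikulic mufiyis
If borrowed from Gavaten 'mufekis' after the early changes, it would undergo only the recent ones:
  rule 3 (unconditioned shift): no change (mufekis)
  rule 4 (unconditioned shift): no change (mufekis)
  rule 5 (unconditioned shift): no change (mufekis)
  ⇒ as a loan: mufekis
Mikulic 'mufiyis' matches the inherited outcome exactly, so it is an inherited cognate, not a loan.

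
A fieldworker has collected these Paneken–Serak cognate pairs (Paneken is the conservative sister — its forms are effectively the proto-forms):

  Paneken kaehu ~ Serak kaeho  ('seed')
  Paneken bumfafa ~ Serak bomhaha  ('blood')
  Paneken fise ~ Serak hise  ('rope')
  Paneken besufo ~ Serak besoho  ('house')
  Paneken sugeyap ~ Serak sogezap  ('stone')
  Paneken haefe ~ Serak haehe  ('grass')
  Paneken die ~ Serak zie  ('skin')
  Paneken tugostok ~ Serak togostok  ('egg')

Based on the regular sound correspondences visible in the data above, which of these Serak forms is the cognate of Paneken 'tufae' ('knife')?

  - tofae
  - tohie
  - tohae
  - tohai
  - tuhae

tohae

besufo ~ besoho — Paneken u corresponds to Serak o after a consonant, before a labial obstruent.
bumfafa ~ bomhaha — Paneken f corresponds to Serak h between vowels (before a back vowel).
Applying these to Paneken 'tufae':
  tufae → tofae   (u→o after a consonant, before a labial obstruent)
  tofae → tohae   (f→h between vowels (before a back vowel))
So the Serak cognate is 'tohae'.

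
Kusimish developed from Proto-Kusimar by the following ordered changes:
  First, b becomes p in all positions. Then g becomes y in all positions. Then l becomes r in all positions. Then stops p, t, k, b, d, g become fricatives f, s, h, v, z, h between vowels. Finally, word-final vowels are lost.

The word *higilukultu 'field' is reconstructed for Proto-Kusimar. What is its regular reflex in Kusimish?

Kusimish: *higilukultu > hiyilukultu > hiyirukurtu > hiyiruhurtu > hiyiruhurt  (by unconditioned shift, unconditioned shift, intervocalic lenition, apocope)

hiyiruhurt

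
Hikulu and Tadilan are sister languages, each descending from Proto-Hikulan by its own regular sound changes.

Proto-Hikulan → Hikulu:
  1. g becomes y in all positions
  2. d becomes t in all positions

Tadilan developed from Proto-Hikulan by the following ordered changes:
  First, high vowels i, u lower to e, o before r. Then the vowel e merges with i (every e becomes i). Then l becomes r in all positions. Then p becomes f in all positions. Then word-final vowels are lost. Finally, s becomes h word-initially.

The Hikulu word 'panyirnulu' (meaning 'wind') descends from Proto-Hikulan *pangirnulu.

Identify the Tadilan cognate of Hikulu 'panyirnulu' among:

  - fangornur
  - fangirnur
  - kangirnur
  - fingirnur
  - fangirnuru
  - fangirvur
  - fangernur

fangirnur

Tadilan: start from *pangirnulu.
  rule 1 (pre-rhotic lowering): pangirnulu → pangernulu
  rule 2 (vowel merger): pangernulu → pangirnulu
  rule 3 (unconditioned shift): pangirnulu → pangirnuru
  rule 4 (unconditioned shift): pangirnuru → fangirnuru
  rule 5 (apocope): fangirnuru → fangirnur
  rule 6: no change — fangirnur
  ⇒ Tadilan fangirnur
Among the options, 'fangirnur' alone shows every Tadilan change applied in order.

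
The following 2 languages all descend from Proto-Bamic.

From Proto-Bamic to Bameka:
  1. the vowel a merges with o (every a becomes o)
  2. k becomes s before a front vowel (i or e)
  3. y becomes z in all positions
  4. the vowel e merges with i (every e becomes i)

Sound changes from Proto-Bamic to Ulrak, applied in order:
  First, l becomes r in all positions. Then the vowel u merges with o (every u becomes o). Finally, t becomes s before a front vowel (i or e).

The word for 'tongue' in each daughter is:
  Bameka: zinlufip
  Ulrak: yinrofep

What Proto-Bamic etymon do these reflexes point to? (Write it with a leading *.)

*yinlufep

Position 7: Bameka has i, Ulrak has e. Ulrak preserves e here (none of its changes turn any other segment into e), so the proto-segment is *e.
Position 4: Bameka has l, Ulrak has r. Bameka preserves l here (none of its changes turn any other segment into l), so the proto-segment is *l.
Position 5: Bameka has u, Ulrak has o. Bameka preserves u here (none of its changes turn any other segment into u), so the proto-segment is *u.
Continuing position by position gives *yinlufep; check it forward:
Bameka: start from *yinlufep.
  rule 1: no change — yinlufep
  rule 2: no change — yinlufep
  rule 3 (unconditioned shift): yinlufep → zinlufep
  rule 4 (vowel merger): zinlufep → zinlufip
  ⇒ Bameka zinlufip
Ulrak: *yinlufep > yinrufep > yinrofep  (by unconditioned shift, vowel merger)
*yinlufep is the unique common source.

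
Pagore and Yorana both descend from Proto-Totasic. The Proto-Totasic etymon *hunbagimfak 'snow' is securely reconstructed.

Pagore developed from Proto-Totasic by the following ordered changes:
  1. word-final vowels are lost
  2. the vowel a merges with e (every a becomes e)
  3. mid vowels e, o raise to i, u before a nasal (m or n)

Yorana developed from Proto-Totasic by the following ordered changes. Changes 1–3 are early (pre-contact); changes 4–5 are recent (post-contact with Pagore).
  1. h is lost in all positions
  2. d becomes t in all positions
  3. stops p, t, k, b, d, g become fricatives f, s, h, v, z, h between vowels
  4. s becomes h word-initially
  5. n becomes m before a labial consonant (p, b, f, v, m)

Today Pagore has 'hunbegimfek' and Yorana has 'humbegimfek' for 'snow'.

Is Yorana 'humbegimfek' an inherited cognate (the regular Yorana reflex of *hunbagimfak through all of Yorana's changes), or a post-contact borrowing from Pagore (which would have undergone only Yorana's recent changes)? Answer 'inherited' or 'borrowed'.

If inherited, *hunbagimfak would pass through all of Yorana's changes:
Yorana: *hunbagimfak > unbagimfak > unbahimfak > umbahimfak  (by h-loss, intervocalic lenition, nasal place assimilation)
If borrowed from Pagore 'hunbegimfek' after the early changes, it would undergo only the recent ones:
  rule 4 (debuccalisation): no change (hunbegimfek)
  rule 5 (nasal place assimilation): hunbegimfek → humbegimfek
  ⇒ as a loan: humbegimfek
Yorana 'humbegimfek' matches the loan outcome 'humbegimfek', not the inherited 'umbahimfak' — it skipped the early Yorana changes, so it was borrowed from Pagore.

borrowed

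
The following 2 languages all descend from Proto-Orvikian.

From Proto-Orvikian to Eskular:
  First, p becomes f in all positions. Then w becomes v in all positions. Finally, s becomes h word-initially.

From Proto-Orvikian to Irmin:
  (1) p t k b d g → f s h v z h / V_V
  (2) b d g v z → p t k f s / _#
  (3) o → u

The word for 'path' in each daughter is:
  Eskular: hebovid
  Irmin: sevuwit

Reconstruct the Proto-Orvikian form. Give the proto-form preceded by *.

Position 5: Eskular has v, Irmin has w. Irmin preserves w here (none of its changes turn any other segment into w), so the proto-segment is *w.
Position 3: Eskular has b, Irmin has v. Eskular preserves b here (none of its changes turn any other segment into b), so the proto-segment is *b.
Verify the candidate proto-form against each daughter:
Eskular: start from *sebowid.
  rule 1: no change — sebowid
  rule 2 (unconditioned shift): sebowid → sebovid
  rule 3 (debuccalisation): sebovid → hebovid
  ⇒ Eskular hebovid
Irmin: *sebowid > sevowid > sevowit > sevuwit  (by intervocalic lenition, final devoicing, vowel merger)
Only *sebowid yields all of Eskular hebovid, Irmin sevuwit.

*sebowid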